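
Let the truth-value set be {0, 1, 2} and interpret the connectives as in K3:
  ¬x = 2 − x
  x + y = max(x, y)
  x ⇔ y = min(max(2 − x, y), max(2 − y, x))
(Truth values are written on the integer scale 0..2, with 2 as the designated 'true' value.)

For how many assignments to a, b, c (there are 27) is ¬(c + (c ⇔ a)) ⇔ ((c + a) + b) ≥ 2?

4

value 2: 4 assignments (counts)
value 1: 13 assignments
value 0: 10 assignments
So 4 of the 27 assignments meet the threshold.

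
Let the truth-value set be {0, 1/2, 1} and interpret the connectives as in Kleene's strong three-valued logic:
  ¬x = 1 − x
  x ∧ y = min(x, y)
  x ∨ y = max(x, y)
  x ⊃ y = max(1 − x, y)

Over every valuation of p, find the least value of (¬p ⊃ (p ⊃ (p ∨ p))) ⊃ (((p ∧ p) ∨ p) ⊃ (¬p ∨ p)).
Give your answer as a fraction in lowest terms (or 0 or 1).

Take p = 1/2:
¬p = ¬1/2 = 1/2
p ∨ p = 1/2 ∨ 1/2 = 1/2
p ⊃ (p ∨ p) = 1/2 ⊃ 1/2 = 1/2
¬p ⊃ (p ⊃ (p ∨ p)) = 1/2 ⊃ 1/2 = 1/2
p ∧ p = 1/2 ∧ 1/2 = 1/2
(p ∧ p) ∨ p = 1/2 ∨ 1/2 = 1/2
¬p = ¬1/2 = 1/2
¬p ∨ p = 1/2 ∨ 1/2 = 1/2
((p ∧ p) ∨ p) ⊃ (¬p ∨ p) = 1/2 ⊃ 1/2 = 1/2
(¬p ⊃ (p ⊃ (p ∨ p))) ⊃ (((p ∧ p) ∨ p) ⊃ (¬p ∨ p)) = 1/2 ⊃ 1/2 = 1/2
No assignment yields a value below 1/2, so this is the minimum.

1/2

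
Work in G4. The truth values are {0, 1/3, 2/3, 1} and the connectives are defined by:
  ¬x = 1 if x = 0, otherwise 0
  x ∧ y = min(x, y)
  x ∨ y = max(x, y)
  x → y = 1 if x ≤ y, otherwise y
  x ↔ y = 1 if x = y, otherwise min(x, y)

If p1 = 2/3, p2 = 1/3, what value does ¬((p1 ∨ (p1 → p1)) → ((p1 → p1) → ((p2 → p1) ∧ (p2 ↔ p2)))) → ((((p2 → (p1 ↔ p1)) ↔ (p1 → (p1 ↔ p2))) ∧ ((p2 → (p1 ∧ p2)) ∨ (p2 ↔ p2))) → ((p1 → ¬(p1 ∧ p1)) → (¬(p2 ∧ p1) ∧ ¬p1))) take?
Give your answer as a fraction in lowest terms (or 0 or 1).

1

p1 → p1 = 2/3 → 2/3 = 1
p1 ∨ (p1 → p1) = 2/3 ∨ 1 = 1
p1 → p1 = 2/3 → 2/3 = 1
p2 → p1 = 1/3 → 2/3 = 1
p2 ↔ p2 = 1/3 ↔ 1/3 = 1
(p2 → p1) ∧ (p2 ↔ p2) = 1 ∧ 1 = 1
(p1 → p1) → ((p2 → p1) ∧ (p2 ↔ p2)) = 1 → 1 = 1
(p1 ∨ (p1 → p1)) → ((p1 → p1) → ((p2 → p1) ∧ (p2 ↔ p2))) = 1 → 1 = 1
¬((p1 ∨ (p1 → p1)) → ((p1 → p1) → ((p2 → p1) ∧ (p2 ↔ p2)))) = ¬1 = 0
p1 ↔ p1 = 2/3 ↔ 2/3 = 1
p2 → (p1 ↔ p1) = 1/3 → 1 = 1
p1 ↔ p2 = 2/3 ↔ 1/3 = 1/3
p1 → (p1 ↔ p2) = 2/3 → 1/3 = 1/3
(p2 → (p1 ↔ p1)) ↔ (p1 → (p1 ↔ p2)) = 1 ↔ 1/3 = 1/3
p1 ∧ p2 = 2/3 ∧ 1/3 = 1/3
p2 → (p1 ∧ p2) = 1/3 → 1/3 = 1
p2 ↔ p2 = 1/3 ↔ 1/3 = 1
(p2 → (p1 ∧ p2)) ∨ (p2 ↔ p2) = 1 ∨ 1 = 1
((p2 → (p1 ↔ p1)) ↔ (p1 → (p1 ↔ p2))) ∧ ((p2 → (p1 ∧ p2)) ∨ (p2 ↔ p2)) = 1/3 ∧ 1 = 1/3
p1 ∧ p1 = 2/3 ∧ 2/3 = 2/3
¬(p1 ∧ p1) = ¬2/3 = 0
p1 → ¬(p1 ∧ p1) = 2/3 → 0 = 0
p2 ∧ p1 = 1/3 ∧ 2/3 = 1/3
¬(p2 ∧ p1) = ¬1/3 = 0
¬p1 = ¬2/3 = 0
¬(p2 ∧ p1) ∧ ¬p1 = 0 ∧ 0 = 0
(p1 → ¬(p1 ∧ p1)) → (¬(p2 ∧ p1) ∧ ¬p1) = 0 → 0 = 1
(((p2 → (p1 ↔ p1)) ↔ (p1 → (p1 ↔ p2))) ∧ ((p2 → (p1 ∧ p2)) ∨ (p2 ↔ p2))) → ((p1 → ¬(p1 ∧ p1)) → (¬(p2 ∧ p1) ∧ ¬p1)) = 1/3 → 1 = 1
¬((p1 ∨ (p1 → p1)) → ((p1 → p1) → ((p2 → p1) ∧ (p2 ↔ p2)))) → ((((p2 → (p1 ↔ p1)) ↔ (p1 → (p1 ↔ p2))) ∧ ((p2 → (p1 ∧ p2)) ∨ (p2 ↔ p2))) → ((p1 → ¬(p1 ∧ p1)) → (¬(p2 ∧ p1) ∧ ¬p1))) = 0 → 1 = 1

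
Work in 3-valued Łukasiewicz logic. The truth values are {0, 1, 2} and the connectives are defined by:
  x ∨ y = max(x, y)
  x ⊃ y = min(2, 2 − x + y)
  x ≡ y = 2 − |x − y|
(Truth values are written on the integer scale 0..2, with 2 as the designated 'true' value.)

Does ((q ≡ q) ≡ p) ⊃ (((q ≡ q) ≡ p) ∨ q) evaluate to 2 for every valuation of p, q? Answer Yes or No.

p = 0, q = 0 ↦ 2
p = 0, q = 1 ↦ 2
p = 0, q = 2 ↦ 2
p = 1, q = 0 ↦ 2
p = 1, q = 1 ↦ 2
p = 1, q = 2 ↦ 2
p = 2, q = 0 ↦ 2
p = 2, q = 1 ↦ 2
p = 2, q = 2 ↦ 2
Every assignment gives a value ≥ 2.

Yes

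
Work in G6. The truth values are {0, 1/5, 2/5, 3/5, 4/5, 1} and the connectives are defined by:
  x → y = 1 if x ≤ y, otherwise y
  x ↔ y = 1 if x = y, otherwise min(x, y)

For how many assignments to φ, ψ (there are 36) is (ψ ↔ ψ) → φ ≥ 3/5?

value 1: 6 assignments (counts)
value 4/5: 6 assignments (counts)
value 3/5: 6 assignments (counts)
value 2/5: 6 assignments
value 1/5: 6 assignments
value 0: 6 assignments
So 18 of the 36 assignments meet the threshold.

18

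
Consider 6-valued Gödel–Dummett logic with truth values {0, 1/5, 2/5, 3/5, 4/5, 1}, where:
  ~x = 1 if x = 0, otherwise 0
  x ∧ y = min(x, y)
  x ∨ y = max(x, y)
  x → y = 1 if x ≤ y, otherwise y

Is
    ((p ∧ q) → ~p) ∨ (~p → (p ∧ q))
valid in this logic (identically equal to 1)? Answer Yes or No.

At p = 0, q = 4/5, for instance:
p ∧ q = 0 ∧ 4/5 = 0
~p = ~0 = 1
(p ∧ q) → ~p = 0 → 1 = 1
~p → (p ∧ q) = 1 → 0 = 0
((p ∧ q) → ~p) ∨ (~p → (p ∧ q)) = 1 ∨ 0 = 1
and checking the remaining 35 assignments likewise gives ≥ 1 in every case.

Yes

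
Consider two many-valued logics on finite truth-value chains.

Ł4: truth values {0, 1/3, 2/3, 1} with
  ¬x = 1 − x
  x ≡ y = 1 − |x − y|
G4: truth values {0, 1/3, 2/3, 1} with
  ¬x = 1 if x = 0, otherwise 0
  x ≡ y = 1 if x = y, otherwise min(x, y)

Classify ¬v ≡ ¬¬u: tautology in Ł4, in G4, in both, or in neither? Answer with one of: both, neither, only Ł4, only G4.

In Ł4: at u = 0, v = 0 the value is 0 — not a tautology.
In G4: at u = 0, v = 0 the value is 0 — not a tautology.

neither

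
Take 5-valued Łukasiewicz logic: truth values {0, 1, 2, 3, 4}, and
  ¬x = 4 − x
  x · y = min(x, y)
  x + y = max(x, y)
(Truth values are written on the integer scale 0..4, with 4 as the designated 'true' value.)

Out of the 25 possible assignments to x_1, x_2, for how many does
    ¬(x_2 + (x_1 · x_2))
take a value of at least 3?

10

value 4: 5 assignments (counts)
value 3: 5 assignments (counts)
value 2: 5 assignments
value 1: 5 assignments
value 0: 5 assignments
So 10 of the 25 assignments meet the threshold.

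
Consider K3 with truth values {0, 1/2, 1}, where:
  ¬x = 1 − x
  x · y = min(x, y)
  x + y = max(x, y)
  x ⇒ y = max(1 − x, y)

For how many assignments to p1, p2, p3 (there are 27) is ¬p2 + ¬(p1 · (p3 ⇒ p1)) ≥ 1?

value 1: 15 assignments (counts)
value 1/2: 9 assignments
value 0: 3 assignments
So 15 of the 27 assignments meet the threshold.

15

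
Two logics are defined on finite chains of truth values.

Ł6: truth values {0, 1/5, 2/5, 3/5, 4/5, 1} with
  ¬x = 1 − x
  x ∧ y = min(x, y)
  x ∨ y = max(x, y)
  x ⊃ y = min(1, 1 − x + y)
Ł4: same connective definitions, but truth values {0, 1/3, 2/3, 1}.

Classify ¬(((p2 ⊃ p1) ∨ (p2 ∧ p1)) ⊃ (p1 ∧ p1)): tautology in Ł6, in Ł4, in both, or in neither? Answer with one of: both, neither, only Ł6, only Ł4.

neither

In Ł6: at p1 = 0, p2 = 1/5 the value is 4/5 — not a tautology.
In Ł4: at p1 = 0, p2 = 1/3 the value is 2/3 — not a tautology.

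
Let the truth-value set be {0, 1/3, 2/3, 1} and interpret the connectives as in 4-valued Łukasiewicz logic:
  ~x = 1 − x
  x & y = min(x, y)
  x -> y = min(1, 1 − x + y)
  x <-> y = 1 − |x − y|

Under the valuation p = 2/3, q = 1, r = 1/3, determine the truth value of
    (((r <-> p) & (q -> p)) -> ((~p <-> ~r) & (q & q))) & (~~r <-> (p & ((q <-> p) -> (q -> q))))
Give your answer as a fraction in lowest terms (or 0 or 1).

2/3

r <-> p = 1/3 <-> 2/3 = 2/3
q -> p = 1 -> 2/3 = 2/3
(r <-> p) & (q -> p) = 2/3 & 2/3 = 2/3
~p = ~2/3 = 1/3
~r = ~1/3 = 2/3
~p <-> ~r = 1/3 <-> 2/3 = 2/3
q & q = 1 & 1 = 1
(~p <-> ~r) & (q & q) = 2/3 & 1 = 2/3
((r <-> p) & (q -> p)) -> ((~p <-> ~r) & (q & q)) = 2/3 -> 2/3 = 1
~r = ~1/3 = 2/3
~~r = ~2/3 = 1/3
q <-> p = 1 <-> 2/3 = 2/3
q -> q = 1 -> 1 = 1
(q <-> p) -> (q -> q) = 2/3 -> 1 = 1
p & ((q <-> p) -> (q -> q)) = 2/3 & 1 = 2/3
~~r <-> (p & ((q <-> p) -> (q -> q))) = 1/3 <-> 2/3 = 2/3
(((r <-> p) & (q -> p)) -> ((~p <-> ~r) & (q & q))) & (~~r <-> (p & ((q <-> p) -> (q -> q)))) = 1 & 2/3 = 2/3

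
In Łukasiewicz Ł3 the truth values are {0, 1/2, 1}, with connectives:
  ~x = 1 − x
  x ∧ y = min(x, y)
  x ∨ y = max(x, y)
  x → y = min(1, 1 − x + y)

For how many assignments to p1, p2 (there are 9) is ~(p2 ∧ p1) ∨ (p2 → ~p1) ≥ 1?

p1 = 0, p2 = 0 ↦ 1  ≥
p1 = 0, p2 = 1/2 ↦ 1  ≥
p1 = 0, p2 = 1 ↦ 1  ≥
p1 = 1/2, p2 = 0 ↦ 1  ≥
p1 = 1/2, p2 = 1/2 ↦ 1  ≥
p1 = 1/2, p2 = 1 ↦ 1/2  <
p1 = 1, p2 = 0 ↦ 1  ≥
p1 = 1, p2 = 1/2 ↦ 1/2  <
p1 = 1, p2 = 1 ↦ 0  <
So 6 of the 9 assignments meet the threshold.

6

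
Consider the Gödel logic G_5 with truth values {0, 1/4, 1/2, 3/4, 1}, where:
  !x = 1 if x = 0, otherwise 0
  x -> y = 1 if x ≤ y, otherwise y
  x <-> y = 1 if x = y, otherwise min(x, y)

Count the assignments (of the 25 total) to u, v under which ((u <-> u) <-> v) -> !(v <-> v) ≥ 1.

5

value 1: 5 assignments (counts)
value 0: 20 assignments
So 5 of the 25 assignments meet the threshold.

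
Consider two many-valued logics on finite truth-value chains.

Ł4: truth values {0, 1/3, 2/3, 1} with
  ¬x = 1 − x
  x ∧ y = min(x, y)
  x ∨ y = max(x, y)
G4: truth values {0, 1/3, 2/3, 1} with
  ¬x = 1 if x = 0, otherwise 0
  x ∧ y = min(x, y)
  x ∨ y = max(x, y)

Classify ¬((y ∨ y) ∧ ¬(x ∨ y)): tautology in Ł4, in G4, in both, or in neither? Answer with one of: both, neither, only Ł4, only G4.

In Ł4: at x = 0, y = 1/3 the value is 2/3 — not a tautology.
In G4: every assignment gives 1 — tautology.

only G4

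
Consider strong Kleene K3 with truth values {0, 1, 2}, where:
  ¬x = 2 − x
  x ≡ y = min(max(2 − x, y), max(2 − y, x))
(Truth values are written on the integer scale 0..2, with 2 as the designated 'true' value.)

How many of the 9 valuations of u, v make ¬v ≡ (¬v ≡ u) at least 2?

2

u = 0, v = 0 ↦ 0  <
u = 0, v = 1 ↦ 1  <
u = 0, v = 2 ↦ 0  <
u = 1, v = 0 ↦ 1  <
u = 1, v = 1 ↦ 1  <
u = 1, v = 2 ↦ 1  <
u = 2, v = 0 ↦ 2  ≥
u = 2, v = 1 ↦ 1  <
u = 2, v = 2 ↦ 2  ≥
So 2 of the 9 assignments meet the threshold.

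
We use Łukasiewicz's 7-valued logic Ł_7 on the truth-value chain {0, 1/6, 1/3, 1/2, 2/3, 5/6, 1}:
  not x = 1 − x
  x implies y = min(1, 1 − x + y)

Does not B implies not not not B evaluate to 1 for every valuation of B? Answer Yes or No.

Yes

B = 0 ↦ 1
B = 1/6 ↦ 1
B = 1/3 ↦ 1
B = 1/2 ↦ 1
B = 2/3 ↦ 1
B = 5/6 ↦ 1
B = 1 ↦ 1
Every assignment gives a value ≥ 1.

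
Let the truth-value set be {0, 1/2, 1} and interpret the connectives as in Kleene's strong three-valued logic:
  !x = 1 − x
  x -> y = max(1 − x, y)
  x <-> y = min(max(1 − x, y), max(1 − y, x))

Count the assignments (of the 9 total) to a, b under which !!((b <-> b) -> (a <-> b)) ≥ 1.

a = 0, b = 0 ↦ 1  ≥
a = 0, b = 1/2 ↦ 1/2  <
a = 0, b = 1 ↦ 0  <
a = 1/2, b = 0 ↦ 1/2  <
a = 1/2, b = 1/2 ↦ 1/2  <
a = 1/2, b = 1 ↦ 1/2  <
a = 1, b = 0 ↦ 0  <
a = 1, b = 1/2 ↦ 1/2  <
a = 1, b = 1 ↦ 1  ≥
So 2 of the 9 assignments meet the threshold.

2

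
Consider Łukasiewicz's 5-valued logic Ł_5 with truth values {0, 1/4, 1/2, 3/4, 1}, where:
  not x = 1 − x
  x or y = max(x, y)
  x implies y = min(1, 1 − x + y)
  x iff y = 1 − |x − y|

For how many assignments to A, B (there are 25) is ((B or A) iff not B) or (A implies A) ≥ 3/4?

25

value 1: 25 assignments (counts)
So 25 of the 25 assignments meet the threshold.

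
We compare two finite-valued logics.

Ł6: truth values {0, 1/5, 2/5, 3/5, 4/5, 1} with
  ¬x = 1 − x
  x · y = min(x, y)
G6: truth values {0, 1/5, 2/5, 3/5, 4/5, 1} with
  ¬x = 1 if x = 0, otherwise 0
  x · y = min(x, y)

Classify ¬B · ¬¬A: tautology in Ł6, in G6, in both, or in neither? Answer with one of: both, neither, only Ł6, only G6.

neither

In Ł6: at A = 0, B = 0 the value is 0 — not a tautology.
In G6: at A = 0, B = 0 the value is 0 — not a tautology.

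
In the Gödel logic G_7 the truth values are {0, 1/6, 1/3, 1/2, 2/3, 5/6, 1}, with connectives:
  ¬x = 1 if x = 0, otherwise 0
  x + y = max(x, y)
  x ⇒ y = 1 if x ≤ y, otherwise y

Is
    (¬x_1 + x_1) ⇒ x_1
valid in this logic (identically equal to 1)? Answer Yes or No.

No

Counterexample: take x_1 = 0.
¬x_1 = ¬0 = 1
¬x_1 + x_1 = 1 + 0 = 1
(¬x_1 + x_1) ⇒ x_1 = 1 ⇒ 0 = 0
This gives 0 ≠ 1.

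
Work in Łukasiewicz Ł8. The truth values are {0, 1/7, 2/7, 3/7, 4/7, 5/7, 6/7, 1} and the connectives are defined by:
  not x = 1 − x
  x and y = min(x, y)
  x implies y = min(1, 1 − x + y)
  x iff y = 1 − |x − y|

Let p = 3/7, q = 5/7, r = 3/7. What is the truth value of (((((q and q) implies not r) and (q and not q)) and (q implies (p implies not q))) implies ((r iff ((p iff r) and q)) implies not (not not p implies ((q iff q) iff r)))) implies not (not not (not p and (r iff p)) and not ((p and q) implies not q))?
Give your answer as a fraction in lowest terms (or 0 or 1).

q and q = 5/7 and 5/7 = 5/7
not r = not 3/7 = 4/7
(q and q) implies not r = 5/7 implies 4/7 = 6/7
not q = not 5/7 = 2/7
q and not q = 5/7 and 2/7 = 2/7
((q and q) implies not r) and (q and not q) = 6/7 and 2/7 = 2/7
not q = not 5/7 = 2/7
p implies not q = 3/7 implies 2/7 = 6/7
q implies (p implies not q) = 5/7 implies 6/7 = 1
(((q and q) implies not r) and (q and not q)) and (q implies (p implies not q)) = 2/7 and 1 = 2/7
p iff r = 3/7 iff 3/7 = 1
(p iff r) and q = 1 and 5/7 = 5/7
r iff ((p iff r) and q) = 3/7 iff 5/7 = 5/7
not p = not 3/7 = 4/7
not not p = not 4/7 = 3/7
q iff q = 5/7 iff 5/7 = 1
(q iff q) iff r = 1 iff 3/7 = 3/7
not not p implies ((q iff q) iff r) = 3/7 implies 3/7 = 1
not (not not p implies ((q iff q) iff r)) = not 1 = 0
(r iff ((p iff r) and q)) implies not (not not p implies ((q iff q) iff r)) = 5/7 implies 0 = 2/7
((((q and q) implies not r) and (q and not q)) and (q implies (p implies not q))) implies ((r iff ((p iff r) and q)) implies not (not not p implies ((q iff q) iff r))) = 2/7 implies 2/7 = 1
not p = not 3/7 = 4/7
r iff p = 3/7 iff 3/7 = 1
not p and (r iff p) = 4/7 and 1 = 4/7
not (not p and (r iff p)) = not 4/7 = 3/7
not not (not p and (r iff p)) = not 3/7 = 4/7
p and q = 3/7 and 5/7 = 3/7
not q = not 5/7 = 2/7
(p and q) implies not q = 3/7 implies 2/7 = 6/7
not ((p and q) implies not q) = not 6/7 = 1/7
not not (not p and (r iff p)) and not ((p and q) implies not q) = 4/7 and 1/7 = 1/7
not (not not (not p and (r iff p)) and not ((p and q) implies not q)) = not 1/7 = 6/7
(((((q and q) implies not r) and (q and not q)) and (q implies (p implies not q))) implies ((r iff ((p iff r) and q)) implies not (not not p implies ((q iff q) iff r)))) implies not (not not (not p and (r iff p)) and not ((p and q) implies not q)) = 1 implies 6/7 = 6/7

6/7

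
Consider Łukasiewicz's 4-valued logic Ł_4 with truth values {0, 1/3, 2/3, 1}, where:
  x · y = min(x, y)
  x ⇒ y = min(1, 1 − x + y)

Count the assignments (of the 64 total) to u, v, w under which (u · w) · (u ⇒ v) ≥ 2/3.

10

value 1: 1 assignment (counts)
value 2/3: 9 assignments (counts)
value 1/3: 23 assignments
value 0: 31 assignments
So 10 of the 64 assignments meet the threshold.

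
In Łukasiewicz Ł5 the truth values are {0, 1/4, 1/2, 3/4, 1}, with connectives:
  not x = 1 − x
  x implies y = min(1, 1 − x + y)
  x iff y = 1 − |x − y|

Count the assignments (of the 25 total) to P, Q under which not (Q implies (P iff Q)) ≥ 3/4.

value 1: 1 assignment (counts)
value 3/4: 1 assignment (counts)
value 1/2: 2 assignments
value 1/4: 2 assignments
value 0: 19 assignments
So 2 of the 25 assignments meet the threshold.

2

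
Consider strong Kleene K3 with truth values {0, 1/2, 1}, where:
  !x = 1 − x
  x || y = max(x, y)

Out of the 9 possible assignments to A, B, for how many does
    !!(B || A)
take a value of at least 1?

A = 0, B = 0 ↦ 0  <
A = 0, B = 1/2 ↦ 1/2  <
A = 0, B = 1 ↦ 1  ≥
A = 1/2, B = 0 ↦ 1/2  <
A = 1/2, B = 1/2 ↦ 1/2  <
A = 1/2, B = 1 ↦ 1  ≥
A = 1, B = 0 ↦ 1  ≥
A = 1, B = 1/2 ↦ 1  ≥
A = 1, B = 1 ↦ 1  ≥
So 5 of the 9 assignments meet the threshold.

5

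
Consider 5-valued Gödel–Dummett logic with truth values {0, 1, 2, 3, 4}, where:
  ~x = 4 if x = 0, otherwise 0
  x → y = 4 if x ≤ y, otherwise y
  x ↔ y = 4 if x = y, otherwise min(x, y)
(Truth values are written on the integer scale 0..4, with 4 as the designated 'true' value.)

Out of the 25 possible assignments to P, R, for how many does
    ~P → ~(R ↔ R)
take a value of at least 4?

20

value 4: 20 assignments (counts)
value 0: 5 assignments
So 20 of the 25 assignments meet the threshold.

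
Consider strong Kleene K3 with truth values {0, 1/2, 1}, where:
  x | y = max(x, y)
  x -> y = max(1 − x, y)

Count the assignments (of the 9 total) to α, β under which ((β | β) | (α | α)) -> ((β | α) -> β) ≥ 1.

α = 0, β = 0 ↦ 1  ≥
α = 0, β = 1/2 ↦ 1/2  <
α = 0, β = 1 ↦ 1  ≥
α = 1/2, β = 0 ↦ 1/2  <
α = 1/2, β = 1/2 ↦ 1/2  <
α = 1/2, β = 1 ↦ 1  ≥
α = 1, β = 0 ↦ 0  <
α = 1, β = 1/2 ↦ 1/2  <
α = 1, β = 1 ↦ 1  ≥
So 4 of the 9 assignments meet the threshold.

4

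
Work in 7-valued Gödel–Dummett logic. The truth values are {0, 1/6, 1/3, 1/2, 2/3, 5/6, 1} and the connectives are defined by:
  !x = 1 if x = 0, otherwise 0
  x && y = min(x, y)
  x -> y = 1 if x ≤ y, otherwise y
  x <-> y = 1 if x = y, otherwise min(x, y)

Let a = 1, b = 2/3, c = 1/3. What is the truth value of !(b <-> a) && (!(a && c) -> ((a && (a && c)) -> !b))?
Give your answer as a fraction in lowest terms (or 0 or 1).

0

b <-> a = 2/3 <-> 1 = 2/3
!(b <-> a) = !2/3 = 0
a && c = 1 && 1/3 = 1/3
!(a && c) = !1/3 = 0
a && c = 1 && 1/3 = 1/3
a && (a && c) = 1 && 1/3 = 1/3
!b = !2/3 = 0
(a && (a && c)) -> !b = 1/3 -> 0 = 0
!(a && c) -> ((a && (a && c)) -> !b) = 0 -> 0 = 1
!(b <-> a) && (!(a && c) -> ((a && (a && c)) -> !b)) = 0 && 1 = 0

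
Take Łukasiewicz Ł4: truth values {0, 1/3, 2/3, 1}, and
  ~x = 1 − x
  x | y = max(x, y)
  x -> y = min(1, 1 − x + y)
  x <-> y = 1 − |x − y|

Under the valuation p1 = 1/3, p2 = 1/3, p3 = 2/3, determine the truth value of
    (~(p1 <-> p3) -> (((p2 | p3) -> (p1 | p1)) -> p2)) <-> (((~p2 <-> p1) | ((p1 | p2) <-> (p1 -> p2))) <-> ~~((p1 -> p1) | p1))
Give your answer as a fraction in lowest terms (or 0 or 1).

2/3

p1 <-> p3 = 1/3 <-> 2/3 = 2/3
~(p1 <-> p3) = ~2/3 = 1/3
p2 | p3 = 1/3 | 2/3 = 2/3
p1 | p1 = 1/3 | 1/3 = 1/3
(p2 | p3) -> (p1 | p1) = 2/3 -> 1/3 = 2/3
((p2 | p3) -> (p1 | p1)) -> p2 = 2/3 -> 1/3 = 2/3
~(p1 <-> p3) -> (((p2 | p3) -> (p1 | p1)) -> p2) = 1/3 -> 2/3 = 1
~p2 = ~1/3 = 2/3
~p2 <-> p1 = 2/3 <-> 1/3 = 2/3
p1 | p2 = 1/3 | 1/3 = 1/3
p1 -> p2 = 1/3 -> 1/3 = 1
(p1 | p2) <-> (p1 -> p2) = 1/3 <-> 1 = 1/3
(~p2 <-> p1) | ((p1 | p2) <-> (p1 -> p2)) = 2/3 | 1/3 = 2/3
p1 -> p1 = 1/3 -> 1/3 = 1
(p1 -> p1) | p1 = 1 | 1/3 = 1
~((p1 -> p1) | p1) = ~1 = 0
~~((p1 -> p1) | p1) = ~0 = 1
((~p2 <-> p1) | ((p1 | p2) <-> (p1 -> p2))) <-> ~~((p1 -> p1) | p1) = 2/3 <-> 1 = 2/3
(~(p1 <-> p3) -> (((p2 | p3) -> (p1 | p1)) -> p2)) <-> (((~p2 <-> p1) | ((p1 | p2) <-> (p1 -> p2))) <-> ~~((p1 -> p1) | p1)) = 1 <-> 2/3 = 2/3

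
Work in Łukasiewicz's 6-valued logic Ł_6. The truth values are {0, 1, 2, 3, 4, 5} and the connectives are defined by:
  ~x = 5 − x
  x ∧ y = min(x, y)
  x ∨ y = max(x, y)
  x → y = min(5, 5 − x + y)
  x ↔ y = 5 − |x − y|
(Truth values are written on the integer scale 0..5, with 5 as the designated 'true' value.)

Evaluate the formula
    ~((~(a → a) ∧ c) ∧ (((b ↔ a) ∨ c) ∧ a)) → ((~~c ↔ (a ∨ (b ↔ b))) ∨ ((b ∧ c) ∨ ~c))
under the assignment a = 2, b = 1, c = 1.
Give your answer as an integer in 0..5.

4

a → a = 2 → 2 = 5
~(a → a) = ~5 = 0
~(a → a) ∧ c = 0 ∧ 1 = 0
b ↔ a = 1 ↔ 2 = 4
(b ↔ a) ∨ c = 4 ∨ 1 = 4
((b ↔ a) ∨ c) ∧ a = 4 ∧ 2 = 2
(~(a → a) ∧ c) ∧ (((b ↔ a) ∨ c) ∧ a) = 0 ∧ 2 = 0
~((~(a → a) ∧ c) ∧ (((b ↔ a) ∨ c) ∧ a)) = ~0 = 5
~c = ~1 = 4
~~c = ~4 = 1
b ↔ b = 1 ↔ 1 = 5
a ∨ (b ↔ b) = 2 ∨ 5 = 5
~~c ↔ (a ∨ (b ↔ b)) = 1 ↔ 5 = 1
b ∧ c = 1 ∧ 1 = 1
~c = ~1 = 4
(b ∧ c) ∨ ~c = 1 ∨ 4 = 4
(~~c ↔ (a ∨ (b ↔ b))) ∨ ((b ∧ c) ∨ ~c) = 1 ∨ 4 = 4
~((~(a → a) ∧ c) ∧ (((b ↔ a) ∨ c) ∧ a)) → ((~~c ↔ (a ∨ (b ↔ b))) ∨ ((b ∧ c) ∨ ~c)) = 5 → 4 = 4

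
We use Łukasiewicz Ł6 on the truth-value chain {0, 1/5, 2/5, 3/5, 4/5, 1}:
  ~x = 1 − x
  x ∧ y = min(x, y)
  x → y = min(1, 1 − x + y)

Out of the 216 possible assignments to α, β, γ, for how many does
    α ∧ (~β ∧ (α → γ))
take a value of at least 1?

1

value 1: 1 assignment (counts)
value 4/5: 9 assignments
value 3/5: 26 assignments
value 2/5: 48 assignments
value 1/5: 61 assignments
value 0: 71 assignments
So 1 of the 216 assignments meets the threshold.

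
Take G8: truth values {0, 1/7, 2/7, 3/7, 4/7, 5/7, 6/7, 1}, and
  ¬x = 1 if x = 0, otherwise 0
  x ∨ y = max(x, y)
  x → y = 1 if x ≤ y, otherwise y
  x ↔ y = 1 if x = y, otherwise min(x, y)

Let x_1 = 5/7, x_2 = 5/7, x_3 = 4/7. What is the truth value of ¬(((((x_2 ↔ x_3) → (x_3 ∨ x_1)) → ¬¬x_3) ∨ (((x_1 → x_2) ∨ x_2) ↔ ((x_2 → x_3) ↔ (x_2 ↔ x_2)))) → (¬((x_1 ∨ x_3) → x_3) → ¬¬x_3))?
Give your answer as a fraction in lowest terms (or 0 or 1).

0

x_2 ↔ x_3 = 5/7 ↔ 4/7 = 4/7
x_3 ∨ x_1 = 4/7 ∨ 5/7 = 5/7
(x_2 ↔ x_3) → (x_3 ∨ x_1) = 4/7 → 5/7 = 1
¬x_3 = ¬4/7 = 0
¬¬x_3 = ¬0 = 1
((x_2 ↔ x_3) → (x_3 ∨ x_1)) → ¬¬x_3 = 1 → 1 = 1
x_1 → x_2 = 5/7 → 5/7 = 1
(x_1 → x_2) ∨ x_2 = 1 ∨ 5/7 = 1
x_2 → x_3 = 5/7 → 4/7 = 4/7
x_2 ↔ x_2 = 5/7 ↔ 5/7 = 1
(x_2 → x_3) ↔ (x_2 ↔ x_2) = 4/7 ↔ 1 = 4/7
((x_1 → x_2) ∨ x_2) ↔ ((x_2 → x_3) ↔ (x_2 ↔ x_2)) = 1 ↔ 4/7 = 4/7
(((x_2 ↔ x_3) → (x_3 ∨ x_1)) → ¬¬x_3) ∨ (((x_1 → x_2) ∨ x_2) ↔ ((x_2 → x_3) ↔ (x_2 ↔ x_2))) = 1 ∨ 4/7 = 1
x_1 ∨ x_3 = 5/7 ∨ 4/7 = 5/7
(x_1 ∨ x_3) → x_3 = 5/7 → 4/7 = 4/7
¬((x_1 ∨ x_3) → x_3) = ¬4/7 = 0
¬x_3 = ¬4/7 = 0
¬¬x_3 = ¬0 = 1
¬((x_1 ∨ x_3) → x_3) → ¬¬x_3 = 0 → 1 = 1
((((x_2 ↔ x_3) → (x_3 ∨ x_1)) → ¬¬x_3) ∨ (((x_1 → x_2) ∨ x_2) ↔ ((x_2 → x_3) ↔ (x_2 ↔ x_2)))) → (¬((x_1 ∨ x_3) → x_3) → ¬¬x_3) = 1 → 1 = 1
¬(((((x_2 ↔ x_3) → (x_3 ∨ x_1)) → ¬¬x_3) ∨ (((x_1 → x_2) ∨ x_2) ↔ ((x_2 → x_3) ↔ (x_2 ↔ x_2)))) → (¬((x_1 ∨ x_3) → x_3) → ¬¬x_3)) = ¬1 = 0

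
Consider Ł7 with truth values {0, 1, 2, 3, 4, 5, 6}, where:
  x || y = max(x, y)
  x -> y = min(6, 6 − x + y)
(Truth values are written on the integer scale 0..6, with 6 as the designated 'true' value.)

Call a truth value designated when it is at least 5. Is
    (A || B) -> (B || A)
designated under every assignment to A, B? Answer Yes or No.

Yes

At A = 1, B = 5, for instance:
A || B = 1 || 5 = 5
B || A = 5 || 1 = 5
(A || B) -> (B || A) = 5 -> 5 = 6
and checking the remaining 48 assignments likewise gives ≥ 5 in every case.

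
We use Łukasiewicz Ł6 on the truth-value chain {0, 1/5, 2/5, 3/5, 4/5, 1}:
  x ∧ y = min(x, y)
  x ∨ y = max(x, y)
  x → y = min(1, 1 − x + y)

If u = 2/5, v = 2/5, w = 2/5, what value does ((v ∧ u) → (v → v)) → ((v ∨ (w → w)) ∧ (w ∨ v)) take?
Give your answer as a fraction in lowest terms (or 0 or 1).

2/5

v ∧ u = 2/5 ∧ 2/5 = 2/5
v → v = 2/5 → 2/5 = 1
(v ∧ u) → (v → v) = 2/5 → 1 = 1
w → w = 2/5 → 2/5 = 1
v ∨ (w → w) = 2/5 ∨ 1 = 1
w ∨ v = 2/5 ∨ 2/5 = 2/5
(v ∨ (w → w)) ∧ (w ∨ v) = 1 ∧ 2/5 = 2/5
((v ∧ u) → (v → v)) → ((v ∨ (w → w)) ∧ (w ∨ v)) = 1 → 2/5 = 2/5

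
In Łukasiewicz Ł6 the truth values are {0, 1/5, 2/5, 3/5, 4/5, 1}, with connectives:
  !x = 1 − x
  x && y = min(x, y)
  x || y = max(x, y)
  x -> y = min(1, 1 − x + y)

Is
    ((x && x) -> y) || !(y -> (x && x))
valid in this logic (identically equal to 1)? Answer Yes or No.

No

Counterexample: take x = 1/5, y = 0.
x && x = 1/5 && 1/5 = 1/5
(x && x) -> y = 1/5 -> 0 = 4/5
y -> (x && x) = 0 -> 1/5 = 1
!(y -> (x && x)) = !1 = 0
((x && x) -> y) || !(y -> (x && x)) = 4/5 || 0 = 4/5
This gives 4/5 ≠ 1.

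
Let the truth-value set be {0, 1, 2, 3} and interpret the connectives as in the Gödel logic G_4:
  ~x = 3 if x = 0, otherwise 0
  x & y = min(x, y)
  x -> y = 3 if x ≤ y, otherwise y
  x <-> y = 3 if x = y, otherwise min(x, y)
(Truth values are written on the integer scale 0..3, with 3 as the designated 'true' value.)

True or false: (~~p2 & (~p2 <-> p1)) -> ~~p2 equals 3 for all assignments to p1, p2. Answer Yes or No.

p1 = 0, p2 = 0 ↦ 3
p1 = 0, p2 = 1 ↦ 3
p1 = 0, p2 = 2 ↦ 3
p1 = 0, p2 = 3 ↦ 3
p1 = 1, p2 = 0 ↦ 3
p1 = 1, p2 = 1 ↦ 3
p1 = 1, p2 = 2 ↦ 3
p1 = 1, p2 = 3 ↦ 3
p1 = 2, p2 = 0 ↦ 3
p1 = 2, p2 = 1 ↦ 3
p1 = 2, p2 = 2 ↦ 3
p1 = 2, p2 = 3 ↦ 3
p1 = 3, p2 = 0 ↦ 3
p1 = 3, p2 = 1 ↦ 3
p1 = 3, p2 = 2 ↦ 3
p1 = 3, p2 = 3 ↦ 3
Every assignment gives a value ≥ 3.

Yes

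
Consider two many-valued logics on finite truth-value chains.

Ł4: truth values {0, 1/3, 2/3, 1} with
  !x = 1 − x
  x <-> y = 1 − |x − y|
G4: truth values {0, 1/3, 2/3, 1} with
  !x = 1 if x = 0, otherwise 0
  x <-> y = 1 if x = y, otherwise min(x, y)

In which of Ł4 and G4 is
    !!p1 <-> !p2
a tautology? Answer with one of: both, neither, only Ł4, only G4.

neither

In Ł4: at p1 = 0, p2 = 0 the value is 0 — not a tautology.
In G4: at p1 = 0, p2 = 0 the value is 0 — not a tautology.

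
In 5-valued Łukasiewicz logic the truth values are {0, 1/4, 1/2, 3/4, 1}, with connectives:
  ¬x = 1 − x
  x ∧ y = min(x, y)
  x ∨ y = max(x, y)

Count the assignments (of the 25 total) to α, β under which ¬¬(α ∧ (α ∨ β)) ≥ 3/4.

value 1: 5 assignments (counts)
value 3/4: 5 assignments (counts)
value 1/2: 5 assignments
value 1/4: 5 assignments
value 0: 5 assignments
So 10 of the 25 assignments meet the threshold.

10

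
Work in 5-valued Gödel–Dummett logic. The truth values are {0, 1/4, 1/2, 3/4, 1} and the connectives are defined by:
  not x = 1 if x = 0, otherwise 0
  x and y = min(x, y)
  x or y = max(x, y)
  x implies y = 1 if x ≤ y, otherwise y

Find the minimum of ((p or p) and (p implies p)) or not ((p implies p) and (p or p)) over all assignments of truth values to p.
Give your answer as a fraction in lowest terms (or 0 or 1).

1/4

Take p = 1/4:
p or p = 1/4 or 1/4 = 1/4
p implies p = 1/4 implies 1/4 = 1
(p or p) and (p implies p) = 1/4 and 1 = 1/4
p implies p = 1/4 implies 1/4 = 1
p or p = 1/4 or 1/4 = 1/4
(p implies p) and (p or p) = 1 and 1/4 = 1/4
not ((p implies p) and (p or p)) = not 1/4 = 0
((p or p) and (p implies p)) or not ((p implies p) and (p or p)) = 1/4 or 0 = 1/4
No assignment yields a value below 1/4, so this is the minimum.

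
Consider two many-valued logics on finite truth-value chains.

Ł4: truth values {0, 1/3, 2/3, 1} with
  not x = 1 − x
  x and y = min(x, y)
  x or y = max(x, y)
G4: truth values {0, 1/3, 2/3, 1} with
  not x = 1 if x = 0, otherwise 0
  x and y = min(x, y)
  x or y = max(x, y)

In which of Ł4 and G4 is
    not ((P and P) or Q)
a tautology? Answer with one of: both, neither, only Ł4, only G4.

In Ł4: at P = 0, Q = 1/3 the value is 2/3 — not a tautology.
In G4: at P = 0, Q = 1/3 the value is 0 — not a tautology.

neither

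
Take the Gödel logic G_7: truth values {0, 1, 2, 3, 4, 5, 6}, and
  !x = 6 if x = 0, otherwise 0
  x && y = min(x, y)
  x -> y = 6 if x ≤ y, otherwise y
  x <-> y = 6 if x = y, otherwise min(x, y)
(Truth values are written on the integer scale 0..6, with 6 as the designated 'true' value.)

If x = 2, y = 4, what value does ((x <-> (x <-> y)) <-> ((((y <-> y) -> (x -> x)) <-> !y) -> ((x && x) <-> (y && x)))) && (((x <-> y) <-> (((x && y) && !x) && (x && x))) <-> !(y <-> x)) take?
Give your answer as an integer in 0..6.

6

x <-> y = 2 <-> 4 = 2
x <-> (x <-> y) = 2 <-> 2 = 6
y <-> y = 4 <-> 4 = 6
x -> x = 2 -> 2 = 6
(y <-> y) -> (x -> x) = 6 -> 6 = 6
!y = !4 = 0
((y <-> y) -> (x -> x)) <-> !y = 6 <-> 0 = 0
x && x = 2 && 2 = 2
y && x = 4 && 2 = 2
(x && x) <-> (y && x) = 2 <-> 2 = 6
(((y <-> y) -> (x -> x)) <-> !y) -> ((x && x) <-> (y && x)) = 0 -> 6 = 6
(x <-> (x <-> y)) <-> ((((y <-> y) -> (x -> x)) <-> !y) -> ((x && x) <-> (y && x))) = 6 <-> 6 = 6
x <-> y = 2 <-> 4 = 2
x && y = 2 && 4 = 2
!x = !2 = 0
(x && y) && !x = 2 && 0 = 0
x && x = 2 && 2 = 2
((x && y) && !x) && (x && x) = 0 && 2 = 0
(x <-> y) <-> (((x && y) && !x) && (x && x)) = 2 <-> 0 = 0
y <-> x = 4 <-> 2 = 2
!(y <-> x) = !2 = 0
((x <-> y) <-> (((x && y) && !x) && (x && x))) <-> !(y <-> x) = 0 <-> 0 = 6
((x <-> (x <-> y)) <-> ((((y <-> y) -> (x -> x)) <-> !y) -> ((x && x) <-> (y && x)))) && (((x <-> y) <-> (((x && y) && !x) && (x && x))) <-> !(y <-> x)) = 6 && 6 = 6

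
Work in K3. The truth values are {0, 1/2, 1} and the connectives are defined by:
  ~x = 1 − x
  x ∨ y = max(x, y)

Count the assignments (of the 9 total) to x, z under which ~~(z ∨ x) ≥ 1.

x = 0, z = 0 ↦ 0  <
x = 0, z = 1/2 ↦ 1/2  <
x = 0, z = 1 ↦ 1  ≥
x = 1/2, z = 0 ↦ 1/2  <
x = 1/2, z = 1/2 ↦ 1/2  <
x = 1/2, z = 1 ↦ 1  ≥
x = 1, z = 0 ↦ 1  ≥
x = 1, z = 1/2 ↦ 1  ≥
x = 1, z = 1 ↦ 1  ≥
So 5 of the 9 assignments meet the threshold.

5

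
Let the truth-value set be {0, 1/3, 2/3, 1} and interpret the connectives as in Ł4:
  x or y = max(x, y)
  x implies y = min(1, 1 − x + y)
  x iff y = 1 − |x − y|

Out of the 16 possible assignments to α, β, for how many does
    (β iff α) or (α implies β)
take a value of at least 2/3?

13

α = 0, β = 0 ↦ 1  ≥
α = 0, β = 1/3 ↦ 1  ≥
α = 0, β = 2/3 ↦ 1  ≥
α = 0, β = 1 ↦ 1  ≥
α = 1/3, β = 0 ↦ 2/3  ≥
α = 1/3, β = 1/3 ↦ 1  ≥
α = 1/3, β = 2/3 ↦ 1  ≥
α = 1/3, β = 1 ↦ 1  ≥
α = 2/3, β = 0 ↦ 1/3  <
α = 2/3, β = 1/3 ↦ 2/3  ≥
α = 2/3, β = 2/3 ↦ 1  ≥
α = 2/3, β = 1 ↦ 1  ≥
α = 1, β = 0 ↦ 0  <
α = 1, β = 1/3 ↦ 1/3  <
α = 1, β = 2/3 ↦ 2/3  ≥
α = 1, β = 1 ↦ 1  ≥
So 13 of the 16 assignments meet the threshold.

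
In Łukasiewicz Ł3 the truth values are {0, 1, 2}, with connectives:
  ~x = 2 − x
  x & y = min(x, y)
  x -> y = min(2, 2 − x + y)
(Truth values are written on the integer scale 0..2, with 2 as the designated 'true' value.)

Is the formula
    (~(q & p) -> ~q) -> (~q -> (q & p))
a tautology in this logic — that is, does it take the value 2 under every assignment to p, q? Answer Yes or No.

Counterexample: take p = 0, q = 0.
q & p = 0 & 0 = 0
~(q & p) = ~0 = 2
~q = ~0 = 2
~(q & p) -> ~q = 2 -> 2 = 2
~q = ~0 = 2
q & p = 0 & 0 = 0
~q -> (q & p) = 2 -> 0 = 0
(~(q & p) -> ~q) -> (~q -> (q & p)) = 2 -> 0 = 0
This gives 0 ≠ 2.

No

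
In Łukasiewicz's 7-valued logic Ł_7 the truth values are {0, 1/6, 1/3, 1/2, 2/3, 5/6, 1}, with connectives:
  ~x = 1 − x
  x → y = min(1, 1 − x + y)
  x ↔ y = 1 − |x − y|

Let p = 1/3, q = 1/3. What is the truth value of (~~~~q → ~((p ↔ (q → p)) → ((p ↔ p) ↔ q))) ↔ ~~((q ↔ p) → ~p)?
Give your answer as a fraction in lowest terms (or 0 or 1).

1

~q = ~1/3 = 2/3
~~q = ~2/3 = 1/3
~~~q = ~1/3 = 2/3
~~~~q = ~2/3 = 1/3
q → p = 1/3 → 1/3 = 1
p ↔ (q → p) = 1/3 ↔ 1 = 1/3
p ↔ p = 1/3 ↔ 1/3 = 1
(p ↔ p) ↔ q = 1 ↔ 1/3 = 1/3
(p ↔ (q → p)) → ((p ↔ p) ↔ q) = 1/3 → 1/3 = 1
~((p ↔ (q → p)) → ((p ↔ p) ↔ q)) = ~1 = 0
~~~~q → ~((p ↔ (q → p)) → ((p ↔ p) ↔ q)) = 1/3 → 0 = 2/3
q ↔ p = 1/3 ↔ 1/3 = 1
~p = ~1/3 = 2/3
(q ↔ p) → ~p = 1 → 2/3 = 2/3
~((q ↔ p) → ~p) = ~2/3 = 1/3
~~((q ↔ p) → ~p) = ~1/3 = 2/3
(~~~~q → ~((p ↔ (q → p)) → ((p ↔ p) ↔ q))) ↔ ~~((q ↔ p) → ~p) = 2/3 ↔ 2/3 = 1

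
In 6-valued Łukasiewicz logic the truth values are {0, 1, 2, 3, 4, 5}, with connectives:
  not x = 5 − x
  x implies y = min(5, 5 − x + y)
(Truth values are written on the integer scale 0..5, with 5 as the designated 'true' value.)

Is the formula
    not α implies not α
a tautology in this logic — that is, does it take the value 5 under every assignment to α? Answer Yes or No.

α = 0 ↦ 5
α = 1 ↦ 5
α = 2 ↦ 5
α = 3 ↦ 5
α = 4 ↦ 5
α = 5 ↦ 5
Every assignment gives a value ≥ 5.

Yes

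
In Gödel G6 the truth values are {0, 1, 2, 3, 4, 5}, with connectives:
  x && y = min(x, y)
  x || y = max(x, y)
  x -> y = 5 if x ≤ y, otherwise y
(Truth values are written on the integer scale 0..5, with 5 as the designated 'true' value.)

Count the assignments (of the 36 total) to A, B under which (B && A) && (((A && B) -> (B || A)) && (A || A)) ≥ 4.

value 5: 1 assignment (counts)
value 4: 3 assignments (counts)
value 3: 5 assignments
value 2: 7 assignments
value 1: 9 assignments
value 0: 11 assignments
So 4 of the 36 assignments meet the threshold.

4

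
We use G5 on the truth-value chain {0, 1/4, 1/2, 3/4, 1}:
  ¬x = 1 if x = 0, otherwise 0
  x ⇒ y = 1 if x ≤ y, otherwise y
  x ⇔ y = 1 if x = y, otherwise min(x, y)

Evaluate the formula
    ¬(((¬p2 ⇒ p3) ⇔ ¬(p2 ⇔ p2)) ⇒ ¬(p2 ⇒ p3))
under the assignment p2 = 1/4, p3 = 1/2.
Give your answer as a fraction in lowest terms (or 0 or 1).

0

¬p2 = ¬1/4 = 0
¬p2 ⇒ p3 = 0 ⇒ 1/2 = 1
p2 ⇔ p2 = 1/4 ⇔ 1/4 = 1
¬(p2 ⇔ p2) = ¬1 = 0
(¬p2 ⇒ p3) ⇔ ¬(p2 ⇔ p2) = 1 ⇔ 0 = 0
p2 ⇒ p3 = 1/4 ⇒ 1/2 = 1
¬(p2 ⇒ p3) = ¬1 = 0
((¬p2 ⇒ p3) ⇔ ¬(p2 ⇔ p2)) ⇒ ¬(p2 ⇒ p3) = 0 ⇒ 0 = 1
¬(((¬p2 ⇒ p3) ⇔ ¬(p2 ⇔ p2)) ⇒ ¬(p2 ⇒ p3)) = ¬1 = 0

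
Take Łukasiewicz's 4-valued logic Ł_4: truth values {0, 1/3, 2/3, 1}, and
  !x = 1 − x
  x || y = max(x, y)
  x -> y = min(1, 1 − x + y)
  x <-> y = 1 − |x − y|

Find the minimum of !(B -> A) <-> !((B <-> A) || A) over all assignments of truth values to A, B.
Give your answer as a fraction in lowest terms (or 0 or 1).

Take A = 1/3, B = 0:
B -> A = 0 -> 1/3 = 1
!(B -> A) = !1 = 0
B <-> A = 0 <-> 1/3 = 2/3
(B <-> A) || A = 2/3 || 1/3 = 2/3
!((B <-> A) || A) = !2/3 = 1/3
!(B -> A) <-> !((B <-> A) || A) = 0 <-> 1/3 = 2/3
No assignment yields a value below 2/3, so this is the minimum.

2/3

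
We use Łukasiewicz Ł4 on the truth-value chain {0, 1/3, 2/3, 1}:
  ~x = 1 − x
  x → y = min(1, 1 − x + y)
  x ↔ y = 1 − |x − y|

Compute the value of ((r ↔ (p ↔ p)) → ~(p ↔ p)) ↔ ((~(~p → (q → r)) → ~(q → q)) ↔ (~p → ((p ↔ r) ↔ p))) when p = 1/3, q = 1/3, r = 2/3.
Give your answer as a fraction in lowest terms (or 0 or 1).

p ↔ p = 1/3 ↔ 1/3 = 1
r ↔ (p ↔ p) = 2/3 ↔ 1 = 2/3
p ↔ p = 1/3 ↔ 1/3 = 1
~(p ↔ p) = ~1 = 0
(r ↔ (p ↔ p)) → ~(p ↔ p) = 2/3 → 0 = 1/3
~p = ~1/3 = 2/3
q → r = 1/3 → 2/3 = 1
~p → (q → r) = 2/3 → 1 = 1
~(~p → (q → r)) = ~1 = 0
q → q = 1/3 → 1/3 = 1
~(q → q) = ~1 = 0
~(~p → (q → r)) → ~(q → q) = 0 → 0 = 1
~p = ~1/3 = 2/3
p ↔ r = 1/3 ↔ 2/3 = 2/3
(p ↔ r) ↔ p = 2/3 ↔ 1/3 = 2/3
~p → ((p ↔ r) ↔ p) = 2/3 → 2/3 = 1
(~(~p → (q → r)) → ~(q → q)) ↔ (~p → ((p ↔ r) ↔ p)) = 1 ↔ 1 = 1
((r ↔ (p ↔ p)) → ~(p ↔ p)) ↔ ((~(~p → (q → r)) → ~(q → q)) ↔ (~p → ((p ↔ r) ↔ p))) = 1/3 ↔ 1 = 1/3

1/3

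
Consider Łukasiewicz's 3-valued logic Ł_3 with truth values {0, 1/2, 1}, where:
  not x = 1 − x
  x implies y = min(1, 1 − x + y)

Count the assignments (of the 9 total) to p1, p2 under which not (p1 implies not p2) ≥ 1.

p1 = 0, p2 = 0 ↦ 0  <
p1 = 0, p2 = 1/2 ↦ 0  <
p1 = 0, p2 = 1 ↦ 0  <
p1 = 1/2, p2 = 0 ↦ 0  <
p1 = 1/2, p2 = 1/2 ↦ 0  <
p1 = 1/2, p2 = 1 ↦ 1/2  <
p1 = 1, p2 = 0 ↦ 0  <
p1 = 1, p2 = 1/2 ↦ 1/2  <
p1 = 1, p2 = 1 ↦ 1  ≥
So 1 of the 9 assignments meets the threshold.

1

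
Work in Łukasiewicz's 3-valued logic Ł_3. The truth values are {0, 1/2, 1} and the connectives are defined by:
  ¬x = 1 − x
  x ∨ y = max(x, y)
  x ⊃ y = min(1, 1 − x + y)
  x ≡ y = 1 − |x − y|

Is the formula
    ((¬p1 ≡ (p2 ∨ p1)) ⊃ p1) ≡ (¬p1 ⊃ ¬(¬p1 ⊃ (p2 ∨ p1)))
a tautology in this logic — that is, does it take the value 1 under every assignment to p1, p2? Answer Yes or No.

No

Counterexample: take p1 = 1/2, p2 = 1.
¬p1 = ¬1/2 = 1/2
p2 ∨ p1 = 1 ∨ 1/2 = 1
¬p1 ≡ (p2 ∨ p1) = 1/2 ≡ 1 = 1/2
(¬p1 ≡ (p2 ∨ p1)) ⊃ p1 = 1/2 ⊃ 1/2 = 1
¬p1 = ¬1/2 = 1/2
¬p1 = ¬1/2 = 1/2
p2 ∨ p1 = 1 ∨ 1/2 = 1
¬p1 ⊃ (p2 ∨ p1) = 1/2 ⊃ 1 = 1
¬(¬p1 ⊃ (p2 ∨ p1)) = ¬1 = 0
¬p1 ⊃ ¬(¬p1 ⊃ (p2 ∨ p1)) = 1/2 ⊃ 0 = 1/2
((¬p1 ≡ (p2 ∨ p1)) ⊃ p1) ≡ (¬p1 ⊃ ¬(¬p1 ⊃ (p2 ∨ p1))) = 1 ≡ 1/2 = 1/2
This gives 1/2 ≠ 1.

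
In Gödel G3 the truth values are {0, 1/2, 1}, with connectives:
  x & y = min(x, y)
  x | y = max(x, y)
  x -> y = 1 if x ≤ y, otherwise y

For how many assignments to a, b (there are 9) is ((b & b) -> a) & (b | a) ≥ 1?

a = 0, b = 0 ↦ 0  <
a = 0, b = 1/2 ↦ 0  <
a = 0, b = 1 ↦ 0  <
a = 1/2, b = 0 ↦ 1/2  <
a = 1/2, b = 1/2 ↦ 1/2  <
a = 1/2, b = 1 ↦ 1/2  <
a = 1, b = 0 ↦ 1  ≥
a = 1, b = 1/2 ↦ 1  ≥
a = 1, b = 1 ↦ 1  ≥
So 3 of the 9 assignments meet the threshold.

3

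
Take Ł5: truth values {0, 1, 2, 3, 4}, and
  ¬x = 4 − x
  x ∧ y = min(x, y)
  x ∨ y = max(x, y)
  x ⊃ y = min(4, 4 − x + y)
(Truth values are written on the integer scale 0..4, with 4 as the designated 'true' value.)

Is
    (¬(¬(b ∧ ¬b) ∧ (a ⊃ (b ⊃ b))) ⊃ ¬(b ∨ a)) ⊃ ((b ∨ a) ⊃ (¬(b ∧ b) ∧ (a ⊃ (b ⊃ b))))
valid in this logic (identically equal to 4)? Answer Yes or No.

Counterexample: take a = 0, b = 3.
¬b = ¬3 = 1
b ∧ ¬b = 3 ∧ 1 = 1
¬(b ∧ ¬b) = ¬1 = 3
b ⊃ b = 3 ⊃ 3 = 4
a ⊃ (b ⊃ b) = 0 ⊃ 4 = 4
¬(b ∧ ¬b) ∧ (a ⊃ (b ⊃ b)) = 3 ∧ 4 = 3
¬(¬(b ∧ ¬b) ∧ (a ⊃ (b ⊃ b))) = ¬3 = 1
b ∨ a = 3 ∨ 0 = 3
¬(b ∨ a) = ¬3 = 1
¬(¬(b ∧ ¬b) ∧ (a ⊃ (b ⊃ b))) ⊃ ¬(b ∨ a) = 1 ⊃ 1 = 4
b ∨ a = 3 ∨ 0 = 3
b ∧ b = 3 ∧ 3 = 3
¬(b ∧ b) = ¬3 = 1
b ⊃ b = 3 ⊃ 3 = 4
a ⊃ (b ⊃ b) = 0 ⊃ 4 = 4
¬(b ∧ b) ∧ (a ⊃ (b ⊃ b)) = 1 ∧ 4 = 1
(b ∨ a) ⊃ (¬(b ∧ b) ∧ (a ⊃ (b ⊃ b))) = 3 ⊃ 1 = 2
(¬(¬(b ∧ ¬b) ∧ (a ⊃ (b ⊃ b))) ⊃ ¬(b ∨ a)) ⊃ ((b ∨ a) ⊃ (¬(b ∧ b) ∧ (a ⊃ (b ⊃ b)))) = 4 ⊃ 2 = 2
This gives 2 ≠ 4.

No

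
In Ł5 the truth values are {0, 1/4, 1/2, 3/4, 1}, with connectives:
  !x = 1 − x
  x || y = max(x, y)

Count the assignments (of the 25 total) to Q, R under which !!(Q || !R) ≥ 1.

value 1: 9 assignments (counts)
value 3/4: 7 assignments
value 1/2: 5 assignments
value 1/4: 3 assignments
value 0: 1 assignment
So 9 of the 25 assignments meet the threshold.

9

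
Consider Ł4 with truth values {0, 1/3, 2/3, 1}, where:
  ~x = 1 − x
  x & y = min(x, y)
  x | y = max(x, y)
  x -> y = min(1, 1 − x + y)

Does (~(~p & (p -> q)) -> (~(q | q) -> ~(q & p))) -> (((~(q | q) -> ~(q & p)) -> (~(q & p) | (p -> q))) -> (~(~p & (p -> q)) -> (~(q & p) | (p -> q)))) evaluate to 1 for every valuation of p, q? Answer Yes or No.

Yes

p = 0, q = 0 ↦ 1
p = 0, q = 1/3 ↦ 1
p = 0, q = 2/3 ↦ 1
p = 0, q = 1 ↦ 1
p = 1/3, q = 0 ↦ 1
p = 1/3, q = 1/3 ↦ 1
p = 1/3, q = 2/3 ↦ 1
p = 1/3, q = 1 ↦ 1
p = 2/3, q = 0 ↦ 1
p = 2/3, q = 1/3 ↦ 1
p = 2/3, q = 2/3 ↦ 1
p = 2/3, q = 1 ↦ 1
p = 1, q = 0 ↦ 1
p = 1, q = 1/3 ↦ 1
p = 1, q = 2/3 ↦ 1
p = 1, q = 1 ↦ 1
Every assignment gives a value ≥ 1.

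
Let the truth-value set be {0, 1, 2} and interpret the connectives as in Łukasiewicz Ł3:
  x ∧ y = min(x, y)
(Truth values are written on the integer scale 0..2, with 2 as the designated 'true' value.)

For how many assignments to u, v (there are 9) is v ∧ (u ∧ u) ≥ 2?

u = 0, v = 0 ↦ 0  <
u = 0, v = 1 ↦ 0  <
u = 0, v = 2 ↦ 0  <
u = 1, v = 0 ↦ 0  <
u = 1, v = 1 ↦ 1  <
u = 1, v = 2 ↦ 1  <
u = 2, v = 0 ↦ 0  <
u = 2, v = 1 ↦ 1  <
u = 2, v = 2 ↦ 2  ≥
So 1 of the 9 assignments meets the threshold.

1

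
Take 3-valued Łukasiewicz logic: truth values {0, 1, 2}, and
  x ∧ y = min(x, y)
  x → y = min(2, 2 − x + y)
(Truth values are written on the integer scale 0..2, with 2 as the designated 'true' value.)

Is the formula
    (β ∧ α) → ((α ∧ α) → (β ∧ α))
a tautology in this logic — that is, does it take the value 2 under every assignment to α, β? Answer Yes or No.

α = 0, β = 0 ↦ 2
α = 0, β = 1 ↦ 2
α = 0, β = 2 ↦ 2
α = 1, β = 0 ↦ 2
α = 1, β = 1 ↦ 2
α = 1, β = 2 ↦ 2
α = 2, β = 0 ↦ 2
α = 2, β = 1 ↦ 2
α = 2, β = 2 ↦ 2
Every assignment gives a value ≥ 2.

Yes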